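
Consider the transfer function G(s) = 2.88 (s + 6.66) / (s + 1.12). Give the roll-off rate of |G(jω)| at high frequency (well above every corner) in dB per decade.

With 1 zero and 1 pole, the high-frequency asymptotic slope is 20 × (1 − 1) = 0 dB/decade.

0 dB/decade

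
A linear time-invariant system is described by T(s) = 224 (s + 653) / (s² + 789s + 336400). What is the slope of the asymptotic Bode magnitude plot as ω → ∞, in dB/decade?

-20 dB/decade

With 1 zero and 2 poles, the high-frequency asymptotic slope is 20 × (1 − 2) = -20 dB/decade.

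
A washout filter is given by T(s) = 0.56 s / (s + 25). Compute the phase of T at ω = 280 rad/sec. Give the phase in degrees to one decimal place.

5.1°

∠(j280) = 90.00°
∠(j280 + 25) = arctan(280/25) = 84.90°
∠T(j280) = 90.00° − 84.90° = 5.10°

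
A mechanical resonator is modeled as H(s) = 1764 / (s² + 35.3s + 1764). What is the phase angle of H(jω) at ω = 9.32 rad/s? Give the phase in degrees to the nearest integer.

∠[(j9.32)² + 35.3(j9.32) + 1764] = ∠[1677.1 + j329] = 11.10°
∠H(j9.32) = −11.10° = -11.10°

-11°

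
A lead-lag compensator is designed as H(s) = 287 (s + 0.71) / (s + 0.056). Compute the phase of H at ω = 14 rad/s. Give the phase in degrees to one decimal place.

-2.7°

∠(j14 + 0.71) = arctan(14/0.71) = 87.10°
∠(j14 + 0.056) = arctan(14/0.056) = 89.77°
∠H(j14) = 87.10° − 89.77° = -2.67°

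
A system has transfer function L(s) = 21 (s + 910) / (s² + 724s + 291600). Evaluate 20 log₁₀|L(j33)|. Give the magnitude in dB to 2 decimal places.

|j33 + 910| = √(33² + 910²) = 910.6
|(j33)² + 724(j33) + 291600| = |2.9051e+05 + j23892| = 2.915e+05
|L(j33)| = 21 × 910.6 / 2.915e+05 = 0.065602
20 log₁₀(0.065602) = -23.662 dB

-23.66 dB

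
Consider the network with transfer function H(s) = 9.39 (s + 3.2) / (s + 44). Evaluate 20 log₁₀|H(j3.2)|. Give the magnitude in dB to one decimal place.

-0.3 dB

|j3.2 + 3.2| = √(3.2² + 3.2²) = 4.525
|j3.2 + 44| = √(3.2² + 44²) = 44.12
|H(j3.2)| = 9.39 × 4.525 / 44.12 = 0.96324
20 log₁₀(0.96324) = -0.33 dB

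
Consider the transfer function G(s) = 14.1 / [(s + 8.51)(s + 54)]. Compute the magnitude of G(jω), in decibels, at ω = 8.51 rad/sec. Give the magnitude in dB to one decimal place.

|j8.51 + 8.51| = √(8.51² + 8.51²) = 12.03
|j8.51 + 54| = √(8.51² + 54²) = 54.67
|G(j8.51)| = 14.1 / (12.03 × 54.67) = 0.021432
20 log₁₀(0.021432) = -33.38 dB

-33.4 dB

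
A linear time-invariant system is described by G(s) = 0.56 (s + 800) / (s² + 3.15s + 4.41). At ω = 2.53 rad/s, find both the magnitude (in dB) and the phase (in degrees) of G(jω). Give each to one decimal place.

|G| = 34.7 dB, ∠G = -103.8°

|j2.53 + 800| = √(2.53² + 800²) = 800
|(j2.53)² + 3.15(j2.53) + 4.41| = |-1.9909 + j7.9695| = 8.214
|G(j2.53)| = 0.56 × 800 / 8.214 = 54.539
20 log₁₀(54.539) = 34.73 dB
∠(j2.53 + 800) = arctan(2.53/800) = 0.18°
∠[(j2.53)² + 3.15(j2.53) + 4.41] = ∠[-1.9909 + j7.9695] = 104.03°
∠G(j2.53) = 0.18° − 104.03° = -103.85°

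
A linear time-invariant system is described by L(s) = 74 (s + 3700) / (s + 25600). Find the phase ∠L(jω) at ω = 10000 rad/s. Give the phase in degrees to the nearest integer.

48°

∠(j10000 + 3700) = arctan(10000/3700) = 69.70°
∠(j10000 + 25600) = arctan(10000/25600) = 21.34°
∠L(j10000) = 69.70° − 21.34° = 48.36°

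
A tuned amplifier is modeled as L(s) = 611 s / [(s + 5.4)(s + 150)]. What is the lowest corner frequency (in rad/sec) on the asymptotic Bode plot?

Break frequencies occur at each pole and zero magnitude: 5.4 rad/sec, 150 rad/sec.
The lowest is 5.4 rad/sec.

5.4 rad/sec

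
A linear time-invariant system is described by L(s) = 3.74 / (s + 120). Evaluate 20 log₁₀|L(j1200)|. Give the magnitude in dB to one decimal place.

|j1200 + 120| = √(1200² + 120²) = 1206
|L(j1200)| = 3.74 / 1206 = 0.0031012
20 log₁₀(0.0031012) = -50.17 dB

-50.2 dB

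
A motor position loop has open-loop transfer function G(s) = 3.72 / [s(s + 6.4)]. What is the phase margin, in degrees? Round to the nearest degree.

85 deg

Gain crossover: |G(jω)| = 1 at ω ≈ 0.579 rad s⁻¹.
∠G(j0.579) = −90° − arctan(0.579/6.4) ≈ -95.17°
PM = 180° + (-95.17°) = 84.83°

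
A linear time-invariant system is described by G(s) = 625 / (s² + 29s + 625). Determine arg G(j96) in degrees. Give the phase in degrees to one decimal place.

∠[(j96)² + 29(j96) + 625] = ∠[-8591 + j2784] = 162.04°
∠G(j96) = −162.04° = -162.04°

-162.0°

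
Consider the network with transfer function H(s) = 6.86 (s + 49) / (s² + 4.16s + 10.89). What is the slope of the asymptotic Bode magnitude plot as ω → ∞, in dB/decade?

-20 dB/decade

With 1 zero and 2 poles, the high-frequency asymptotic slope is 20 × (1 − 2) = -20 dB/decade.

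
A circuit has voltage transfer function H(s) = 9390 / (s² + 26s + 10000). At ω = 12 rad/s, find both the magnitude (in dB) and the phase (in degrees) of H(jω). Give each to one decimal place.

|H| = -0.4 dB, ∠H = -1.8°

|(j12)² + 26(j12) + 10000| = |9856 + j312| = 9861
|H(j12)| = 9390 / 9861 = 0.95224
20 log₁₀(0.95224) = -0.43 dB
∠[(j12)² + 26(j12) + 10000] = ∠[9856 + j312] = 1.81°
∠H(j12) = −1.81° = -1.81°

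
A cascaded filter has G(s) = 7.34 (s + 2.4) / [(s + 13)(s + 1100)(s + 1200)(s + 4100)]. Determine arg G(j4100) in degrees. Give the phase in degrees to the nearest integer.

∠(j4100 + 2.4) = arctan(4100/2.4) = 89.97°
∠(j4100 + 13) = arctan(4100/13) = 89.82°
∠(j4100 + 1100) = arctan(4100/1100) = 74.98°
∠(j4100 + 1200) = arctan(4100/1200) = 73.69°
∠(j4100 + 4100) = arctan(4100/4100) = 45.00°
∠G(j4100) = 89.97° − (89.82° + 74.98° + 73.69° + 45.00°) = -193.52°

-194°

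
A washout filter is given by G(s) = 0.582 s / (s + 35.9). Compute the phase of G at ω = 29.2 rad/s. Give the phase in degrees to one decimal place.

50.9 deg

∠(j29.2) = 90.00°
∠(j29.2 + 35.9) = arctan(29.2/35.9) = 39.12°
∠G(j29.2) = 90.00° − 39.12° = 50.88°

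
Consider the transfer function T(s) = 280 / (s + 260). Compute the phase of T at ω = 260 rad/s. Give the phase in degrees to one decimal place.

∠(j260 + 260) = arctan(260/260) = 45.00°
∠T(j260) = −45.00° = -45.00°

-45.0°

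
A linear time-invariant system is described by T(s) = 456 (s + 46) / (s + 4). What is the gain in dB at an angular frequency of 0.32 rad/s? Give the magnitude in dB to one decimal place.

|j0.32 + 46| = √(0.32² + 46²) = 46
|j0.32 + 4| = √(0.32² + 4²) = 4.013
|T(j0.32)| = 456 × 46 / 4.013 = 5227.4
20 log₁₀(5227.4) = 74.37 dB

74.4 dB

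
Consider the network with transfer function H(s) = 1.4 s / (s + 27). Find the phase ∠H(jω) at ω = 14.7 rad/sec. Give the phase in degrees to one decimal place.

61.4°

∠(j14.7) = 90.00°
∠(j14.7 + 27) = arctan(14.7/27) = 28.57°
∠H(j14.7) = 90.00° − 28.57° = 61.43°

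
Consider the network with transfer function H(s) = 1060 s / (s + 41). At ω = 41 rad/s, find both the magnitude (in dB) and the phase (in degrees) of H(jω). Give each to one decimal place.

|H| = 57.5 dB, ∠H = 45.0°

|j41| = 41
|j41 + 41| = √(41² + 41²) = 57.98
|H(j41)| = 1060 × 41 / 57.98 = 749.53
20 log₁₀(749.53) = 57.50 dB
∠(j41) = 90.00°
∠(j41 + 41) = arctan(41/41) = 45.00°
∠H(j41) = 90.00° − 45.00° = 45.00°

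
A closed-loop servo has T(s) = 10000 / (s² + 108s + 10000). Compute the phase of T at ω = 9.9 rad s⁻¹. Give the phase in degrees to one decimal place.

-6.2°

∠[(j9.9)² + 108(j9.9) + 10000] = ∠[9902 + j1069.2] = 6.16°
∠T(j9.9) = −6.16° = -6.16°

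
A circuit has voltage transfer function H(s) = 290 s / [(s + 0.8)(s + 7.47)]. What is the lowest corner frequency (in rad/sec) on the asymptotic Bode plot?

Break frequencies occur at each pole and zero magnitude: 0.8 rad/sec, 7.47 rad/sec.
The lowest is 0.8 rad/sec.

0.8 rad/sec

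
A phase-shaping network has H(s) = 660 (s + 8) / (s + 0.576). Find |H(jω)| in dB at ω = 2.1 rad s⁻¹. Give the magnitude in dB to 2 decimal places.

|j2.1 + 8| = √(2.1² + 8²) = 8.271
|j2.1 + 0.576| = √(2.1² + 0.576²) = 2.178
|H(j2.1)| = 660 × 8.271 / 2.178 = 2506.9
20 log₁₀(2506.9) = 67.983 dB

67.98 dB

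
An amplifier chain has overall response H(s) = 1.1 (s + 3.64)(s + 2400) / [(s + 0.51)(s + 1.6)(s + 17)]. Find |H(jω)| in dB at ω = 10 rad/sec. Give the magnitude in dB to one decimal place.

23.0 dB

|j10 + 3.64| = √(10² + 3.64²) = 10.64
|j10 + 2400| = √(10² + 2400²) = 2400
|j10 + 0.51| = √(10² + 0.51²) = 10.01
|j10 + 1.6| = √(10² + 1.6²) = 10.13
|j10 + 17| = √(10² + 17²) = 19.72
|H(j10)| = 1.1 × 10.64 × 2400 / (10.01 × 10.13 × 19.72) = 14.047
20 log₁₀(14.047) = 22.95 dB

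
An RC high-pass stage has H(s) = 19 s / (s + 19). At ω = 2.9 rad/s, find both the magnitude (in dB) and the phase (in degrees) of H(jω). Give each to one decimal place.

|H| = 9.1 dB, ∠H = 81.3°

|j2.9| = 2.9
|j2.9 + 19| = √(2.9² + 19²) = 19.22
|H(j2.9)| = 19 × 2.9 / 19.22 = 2.8668
20 log₁₀(2.8668) = 9.15 dB
∠(j2.9) = 90.00°
∠(j2.9 + 19) = arctan(2.9/19) = 8.68°
∠H(j2.9) = 90.00° − 8.68° = 81.32°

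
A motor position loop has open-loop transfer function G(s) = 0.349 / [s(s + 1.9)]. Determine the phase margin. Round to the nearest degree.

85°

Gain crossover: |G(jω)| = 1 at ω ≈ 0.183 rad/sec.
∠G(j0.183) = −90° − arctan(0.183/1.9) ≈ -95.50°
PM = 180° + (-95.50°) = 84.50°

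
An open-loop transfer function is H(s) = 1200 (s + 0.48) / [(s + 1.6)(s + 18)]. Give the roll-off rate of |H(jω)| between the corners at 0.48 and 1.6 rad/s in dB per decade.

In this band the factors already past their corner are: zero at 0.48; net slope = 20 dB/decade.

20 dB/decade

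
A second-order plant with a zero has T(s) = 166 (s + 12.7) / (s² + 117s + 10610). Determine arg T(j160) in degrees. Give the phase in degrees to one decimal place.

∠(j160 + 12.7) = arctan(160/12.7) = 85.46°
∠[(j160)² + 117(j160) + 10610] = ∠[-14990 + j18720] = 128.69°
∠T(j160) = 85.46° − 128.69° = -43.22°

-43.2°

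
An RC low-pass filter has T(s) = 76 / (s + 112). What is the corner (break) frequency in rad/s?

112 rad/s

The single real pole at s = −112 gives a corner at ω = 112 rad/s.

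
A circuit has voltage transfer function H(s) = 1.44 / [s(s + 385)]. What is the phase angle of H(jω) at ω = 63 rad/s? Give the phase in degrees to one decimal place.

∠(j63 + 385) = arctan(63/385) = 9.29°
∠(j63) = 90.00°
∠H(j63) = − (9.29° + 90.00°) = -99.29°

-99.3°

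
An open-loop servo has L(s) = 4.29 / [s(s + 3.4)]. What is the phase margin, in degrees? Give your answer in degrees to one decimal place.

Gain crossover: |L(jω)| = 1 at ω ≈ 1.19 rad s⁻¹.
∠L(j1.19) = −90° − arctan(1.19/3.4) ≈ -109.30°
PM = 180° + (-109.30°) = 70.70°

70.7°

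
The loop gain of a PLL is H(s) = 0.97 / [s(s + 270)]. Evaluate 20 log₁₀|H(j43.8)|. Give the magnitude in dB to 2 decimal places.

-81.83 dB

|j43.8 + 270| = √(43.8² + 270²) = 273.5
|j43.8| = 43.8
|H(j43.8)| = 0.97 / (273.5 × 43.8) = 8.0964e-05
20 log₁₀(8.0964e-05) = -81.834 dB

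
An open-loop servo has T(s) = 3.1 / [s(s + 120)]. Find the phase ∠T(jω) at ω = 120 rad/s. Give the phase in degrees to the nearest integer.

-135°

∠(j120 + 120) = arctan(120/120) = 45.00°
∠(j120) = 90.00°
∠T(j120) = − (45.00° + 90.00°) = -135.00°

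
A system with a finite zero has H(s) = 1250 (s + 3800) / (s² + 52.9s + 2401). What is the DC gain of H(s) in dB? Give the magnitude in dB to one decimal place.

65.9 dB

H(0) = 1250 × 3800 / 2401 = 1978.3
20 log₁₀(1978.3) = 65.93 dB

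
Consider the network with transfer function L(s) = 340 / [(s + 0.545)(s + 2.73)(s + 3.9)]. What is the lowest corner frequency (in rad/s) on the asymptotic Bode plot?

0.545 rad/s

Break frequencies occur at each pole and zero magnitude: 0.545 rad/s, 2.73 rad/s, 3.9 rad/s.
The lowest is 0.545 rad/s.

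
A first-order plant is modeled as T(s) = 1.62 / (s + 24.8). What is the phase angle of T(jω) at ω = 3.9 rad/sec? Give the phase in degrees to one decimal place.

∠(j3.9 + 24.8) = arctan(3.9/24.8) = 8.94°
∠T(j3.9) = −8.94° = -8.94°

-8.9°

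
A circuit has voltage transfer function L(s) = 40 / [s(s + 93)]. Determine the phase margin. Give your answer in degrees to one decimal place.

89.7°

Gain crossover: |L(jω)| = 1 at ω ≈ 0.43 rad/sec.
∠L(j0.43) = −90° − arctan(0.43/93) ≈ -90.26°
PM = 180° + (-90.26°) = 89.74°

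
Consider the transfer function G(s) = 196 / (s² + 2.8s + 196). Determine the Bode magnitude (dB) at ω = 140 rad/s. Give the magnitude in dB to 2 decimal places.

-39.91 dB

|(j140)² + 2.8(j140) + 196| = |-19404 + j392| = 1.941e+04
|G(j140)| = 196 / 1.941e+04 = 0.010099
20 log₁₀(0.010099) = -39.914 dB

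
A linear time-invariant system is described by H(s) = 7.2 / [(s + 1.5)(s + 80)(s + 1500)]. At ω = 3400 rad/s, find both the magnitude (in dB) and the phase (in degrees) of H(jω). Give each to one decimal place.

|H| = -195.5 dB, ∠H = -244.8°

|j3400 + 1.5| = √(3400² + 1.5²) = 3400
|j3400 + 80| = √(3400² + 80²) = 3401
|j3400 + 1500| = √(3400² + 1500²) = 3716
|H(j3400)| = 7.2 / (3400 × 3401 × 3716) = 1.6756e-10
20 log₁₀(1.6756e-10) = -195.52 dB
∠(j3400 + 1.5) = arctan(3400/1.5) = 89.97°
∠(j3400 + 80) = arctan(3400/80) = 88.65°
∠(j3400 + 1500) = arctan(3400/1500) = 66.19°
∠H(j3400) = − (89.97° + 88.65° + 66.19°) = -244.82°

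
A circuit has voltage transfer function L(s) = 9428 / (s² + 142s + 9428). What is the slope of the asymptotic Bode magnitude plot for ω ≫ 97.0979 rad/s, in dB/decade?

-40 dB/decade

With 0 zeros and 2 poles, the high-frequency asymptotic slope is 20 × (0 − 2) = -40 dB/decade.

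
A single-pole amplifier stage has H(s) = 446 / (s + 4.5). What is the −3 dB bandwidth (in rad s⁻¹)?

For a single-pole low-pass, the −3 dB point is at the pole: ω = 4.5 rad s⁻¹.

4.5 rad s⁻¹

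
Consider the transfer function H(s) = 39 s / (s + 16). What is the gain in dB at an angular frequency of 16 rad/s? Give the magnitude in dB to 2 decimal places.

28.81 dB

|j16| = 16
|j16 + 16| = √(16² + 16²) = 22.63
|H(j16)| = 39 × 16 / 22.63 = 27.577
20 log₁₀(27.577) = 28.811 dB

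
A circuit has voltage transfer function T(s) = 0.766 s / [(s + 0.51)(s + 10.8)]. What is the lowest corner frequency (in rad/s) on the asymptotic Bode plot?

Break frequencies occur at each pole and zero magnitude: 0.51 rad/s, 10.8 rad/s.
The lowest is 0.51 rad/s.

0.51 rad/s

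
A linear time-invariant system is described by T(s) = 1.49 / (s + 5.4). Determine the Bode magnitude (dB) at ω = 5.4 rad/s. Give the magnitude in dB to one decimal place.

-14.2 dB

|j5.4 + 5.4| = √(5.4² + 5.4²) = 7.637
|T(j5.4)| = 1.49 / 7.637 = 0.19511
20 log₁₀(0.19511) = -14.19 dB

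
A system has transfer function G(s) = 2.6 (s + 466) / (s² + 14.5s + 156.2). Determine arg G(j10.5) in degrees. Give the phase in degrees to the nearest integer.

∠(j10.5 + 466) = arctan(10.5/466) = 1.29°
∠[(j10.5)² + 14.5(j10.5) + 156.2] = ∠[45.95 + j152.25] = 73.21°
∠G(j10.5) = 1.29° − 73.21° = -71.92°

-72°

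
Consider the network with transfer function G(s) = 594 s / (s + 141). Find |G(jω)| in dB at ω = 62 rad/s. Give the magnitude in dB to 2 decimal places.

47.57 dB

|j62| = 62
|j62 + 141| = √(62² + 141²) = 154
|G(j62)| = 594 × 62 / 154 = 239.1
20 log₁₀(239.1) = 47.572 dB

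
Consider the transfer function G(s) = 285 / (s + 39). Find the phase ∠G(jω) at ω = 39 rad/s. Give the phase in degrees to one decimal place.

-45.0°

∠(j39 + 39) = arctan(39/39) = 45.00°
∠G(j39) = −45.00° = -45.00°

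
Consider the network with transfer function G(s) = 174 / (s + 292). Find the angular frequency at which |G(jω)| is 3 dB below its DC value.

292 rad/s

For a single-pole low-pass, the −3 dB point is at the pole: ω = 292 rad/s.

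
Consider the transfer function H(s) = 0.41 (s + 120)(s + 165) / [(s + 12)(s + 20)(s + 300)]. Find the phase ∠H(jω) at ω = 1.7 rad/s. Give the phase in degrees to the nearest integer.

-12°

∠(j1.7 + 120) = arctan(1.7/120) = 0.81°
∠(j1.7 + 165) = arctan(1.7/165) = 0.59°
∠(j1.7 + 12) = arctan(1.7/12) = 8.06°
∠(j1.7 + 20) = arctan(1.7/20) = 4.86°
∠(j1.7 + 300) = arctan(1.7/300) = 0.32°
∠H(j1.7) = 0.81° + 0.59° − (8.06° + 4.86° + 0.32°) = -11.84°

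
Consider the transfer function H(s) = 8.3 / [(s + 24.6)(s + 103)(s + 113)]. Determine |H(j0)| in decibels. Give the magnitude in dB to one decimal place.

-90.8 dB

H(0) = 8.3 / (24.6 × 103 × 113) = 2.8989e-05
20 log₁₀(2.8989e-05) = -90.76 dB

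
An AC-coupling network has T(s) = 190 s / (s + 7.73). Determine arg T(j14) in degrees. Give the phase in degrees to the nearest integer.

∠(j14) = 90.00°
∠(j14 + 7.73) = arctan(14/7.73) = 61.10°
∠T(j14) = 90.00° − 61.10° = 28.90°

29 deg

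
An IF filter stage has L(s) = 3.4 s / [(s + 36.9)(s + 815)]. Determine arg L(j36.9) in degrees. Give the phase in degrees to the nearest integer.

∠(j36.9) = 90.00°
∠(j36.9 + 36.9) = arctan(36.9/36.9) = 45.00°
∠(j36.9 + 815) = arctan(36.9/815) = 2.59°
∠L(j36.9) = 90.00° − (45.00° + 2.59°) = 42.41°

42°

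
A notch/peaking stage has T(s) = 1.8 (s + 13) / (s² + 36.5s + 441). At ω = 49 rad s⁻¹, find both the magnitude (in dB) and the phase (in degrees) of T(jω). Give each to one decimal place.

|j49 + 13| = √(49² + 13²) = 50.7
|(j49)² + 36.5(j49) + 441| = |-1960 + j1788.5| = 2653
|T(j49)| = 1.8 × 50.7 / 2653 = 0.034391
20 log₁₀(0.034391) = -29.27 dB
∠(j49 + 13) = arctan(49/13) = 75.14°
∠[(j49)² + 36.5(j49) + 441] = ∠[-1960 + j1788.5] = 137.62°
∠T(j49) = 75.14° − 137.62° = -62.48°

|T| = -29.3 dB, ∠T = -62.5 deg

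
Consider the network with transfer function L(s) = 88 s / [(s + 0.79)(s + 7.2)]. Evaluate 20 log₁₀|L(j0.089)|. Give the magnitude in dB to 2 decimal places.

|j0.089| = 0.089
|j0.089 + 0.79| = √(0.089² + 0.79²) = 0.795
|j0.089 + 7.2| = √(0.089² + 7.2²) = 7.201
|L(j0.089)| = 88 × 0.089 / (0.795 × 7.201) = 1.3682
20 log₁₀(1.3682) = 2.723 dB

2.72 dB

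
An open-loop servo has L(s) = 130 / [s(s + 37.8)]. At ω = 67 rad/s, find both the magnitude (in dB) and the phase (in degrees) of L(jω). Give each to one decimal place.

|L| = -32.0 dB, ∠L = -150.6°

|j67 + 37.8| = √(67² + 37.8²) = 76.93
|j67| = 67
|L(j67)| = 130 / (76.93 × 67) = 0.025222
20 log₁₀(0.025222) = -31.96 dB
∠(j67 + 37.8) = arctan(67/37.8) = 60.57°
∠(j67) = 90.00°
∠L(j67) = − (60.57° + 90.00°) = -150.57°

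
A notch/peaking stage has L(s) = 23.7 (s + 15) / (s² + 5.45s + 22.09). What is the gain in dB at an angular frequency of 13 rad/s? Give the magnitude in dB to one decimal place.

9.2 dB

|j13 + 15| = √(13² + 15²) = 19.85
|(j13)² + 5.45(j13) + 22.09| = |-146.91 + j70.85| = 163.1
|L(j13)| = 23.7 × 19.85 / 163.1 = 2.8843
20 log₁₀(2.8843) = 9.20 dB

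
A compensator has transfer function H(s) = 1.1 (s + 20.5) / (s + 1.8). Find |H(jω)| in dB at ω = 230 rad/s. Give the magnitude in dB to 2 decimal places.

0.86 dB

|j230 + 20.5| = √(230² + 20.5²) = 230.9
|j230 + 1.8| = √(230² + 1.8²) = 230
|H(j230)| = 1.1 × 230.9 / 230 = 1.1043
20 log₁₀(1.1043) = 0.862 dB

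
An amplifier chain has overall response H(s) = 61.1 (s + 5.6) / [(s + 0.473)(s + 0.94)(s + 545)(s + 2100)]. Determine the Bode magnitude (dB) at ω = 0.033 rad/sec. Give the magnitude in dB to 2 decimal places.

-63.47 dB

|j0.033 + 5.6| = √(0.033² + 5.6²) = 5.6
|j0.033 + 0.473| = √(0.033² + 0.473²) = 0.4741
|j0.033 + 0.94| = √(0.033² + 0.94²) = 0.9406
|j0.033 + 545| = √(0.033² + 545²) = 545
|j0.033 + 2100| = √(0.033² + 2100²) = 2100
|H(j0.033)| = 61.1 × 5.6 / (0.4741 × 0.9406 × 545 × 2100) = 0.00067036
20 log₁₀(0.00067036) = -63.474 dB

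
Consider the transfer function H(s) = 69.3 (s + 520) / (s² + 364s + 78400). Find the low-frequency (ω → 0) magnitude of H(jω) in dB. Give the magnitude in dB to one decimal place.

H(0) = 69.3 × 520 / 78400 = 0.45964
20 log₁₀(0.45964) = -6.75 dB

-6.8 dB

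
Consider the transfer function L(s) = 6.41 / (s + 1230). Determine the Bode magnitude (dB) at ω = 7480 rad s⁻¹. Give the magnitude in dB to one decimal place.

-61.5 dB

|j7480 + 1230| = √(7480² + 1230²) = 7580
|L(j7480)| = 6.41 / 7580 = 0.0008456
20 log₁₀(0.0008456) = -61.46 dB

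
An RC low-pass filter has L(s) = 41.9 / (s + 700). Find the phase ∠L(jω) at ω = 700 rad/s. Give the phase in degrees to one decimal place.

-45.0°

∠(j700 + 700) = arctan(700/700) = 45.00°
∠L(j700) = −45.00° = -45.00°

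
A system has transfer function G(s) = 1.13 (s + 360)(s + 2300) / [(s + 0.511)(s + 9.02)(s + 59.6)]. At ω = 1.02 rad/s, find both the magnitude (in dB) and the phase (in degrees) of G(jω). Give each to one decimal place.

|G| = 63.6 dB, ∠G = -70.6 deg

|j1.02 + 360| = √(1.02² + 360²) = 360
|j1.02 + 2300| = √(1.02² + 2300²) = 2300
|j1.02 + 0.511| = √(1.02² + 0.511²) = 1.141
|j1.02 + 9.02| = √(1.02² + 9.02²) = 9.077
|j1.02 + 59.6| = √(1.02² + 59.6²) = 59.61
|G(j1.02)| = 1.13 × 360 × 2300 / (1.141 × 9.077 × 59.61) = 1515.7
20 log₁₀(1515.7) = 63.61 dB
∠(j1.02 + 360) = arctan(1.02/360) = 0.16°
∠(j1.02 + 2300) = arctan(1.02/2300) = 0.03°
∠(j1.02 + 0.511) = arctan(1.02/0.511) = 63.39°
∠(j1.02 + 9.02) = arctan(1.02/9.02) = 6.45°
∠(j1.02 + 59.6) = arctan(1.02/59.6) = 0.98°
∠G(j1.02) = 0.16° + 0.03° − (63.39° + 6.45° + 0.98°) = -70.63°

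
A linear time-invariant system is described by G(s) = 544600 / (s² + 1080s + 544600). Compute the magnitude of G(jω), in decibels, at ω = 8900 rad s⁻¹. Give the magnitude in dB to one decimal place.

-43.3 dB

|(j8900)² + 1080(j8900) + 544600| = |-7.8665e+07 + j9.612e+06| = 7.925e+07
|G(j8900)| = 544600 / 7.925e+07 = 0.0068719
20 log₁₀(0.0068719) = -43.26 dB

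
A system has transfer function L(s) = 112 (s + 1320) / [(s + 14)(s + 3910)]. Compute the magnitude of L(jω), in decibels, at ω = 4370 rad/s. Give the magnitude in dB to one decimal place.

|j4370 + 1320| = √(4370² + 1320²) = 4565
|j4370 + 14| = √(4370² + 14²) = 4370
|j4370 + 3910| = √(4370² + 3910²) = 5864
|L(j4370)| = 112 × 4565 / (4370 × 5864) = 0.019952
20 log₁₀(0.019952) = -34.00 dB

-34.0 dB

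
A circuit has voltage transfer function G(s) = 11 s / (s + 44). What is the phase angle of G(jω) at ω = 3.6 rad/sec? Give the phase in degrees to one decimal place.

85.3°

∠(j3.6) = 90.00°
∠(j3.6 + 44) = arctan(3.6/44) = 4.68°
∠G(j3.6) = 90.00° − 4.68° = 85.32°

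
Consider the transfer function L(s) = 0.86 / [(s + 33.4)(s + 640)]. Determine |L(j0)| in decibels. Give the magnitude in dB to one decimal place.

L(0) = 0.86 / (33.4 × 640) = 4.0232e-05
20 log₁₀(4.0232e-05) = -87.91 dB

-87.9 dB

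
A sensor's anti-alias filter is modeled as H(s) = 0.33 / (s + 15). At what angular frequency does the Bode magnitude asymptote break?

15 rad/sec

The single real pole at s = −15 gives a corner at ω = 15 rad/sec.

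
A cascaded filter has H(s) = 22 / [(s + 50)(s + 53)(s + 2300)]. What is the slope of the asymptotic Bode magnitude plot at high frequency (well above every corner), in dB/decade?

-60 dB/decade

With 0 zeros and 3 poles, the high-frequency asymptotic slope is 20 × (0 − 3) = -60 dB/decade.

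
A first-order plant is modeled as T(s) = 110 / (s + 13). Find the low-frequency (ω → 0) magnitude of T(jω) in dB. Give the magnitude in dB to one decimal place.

T(0) = 110 / 13 = 8.4615
20 log₁₀(8.4615) = 18.55 dB

18.5 dB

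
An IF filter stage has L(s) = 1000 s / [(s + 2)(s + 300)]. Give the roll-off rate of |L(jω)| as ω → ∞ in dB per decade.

-20 dB/decade

With 1 zero and 2 poles, the high-frequency asymptotic slope is 20 × (1 − 2) = -20 dB/decade.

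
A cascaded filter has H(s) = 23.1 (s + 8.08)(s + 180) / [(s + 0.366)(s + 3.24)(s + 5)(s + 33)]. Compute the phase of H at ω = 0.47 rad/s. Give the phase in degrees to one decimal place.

-63.1°

∠(j0.47 + 8.08) = arctan(0.47/8.08) = 3.33°
∠(j0.47 + 180) = arctan(0.47/180) = 0.15°
∠(j0.47 + 0.366) = arctan(0.47/0.366) = 52.09°
∠(j0.47 + 3.24) = arctan(0.47/3.24) = 8.25°
∠(j0.47 + 5) = arctan(0.47/5) = 5.37°
∠(j0.47 + 33) = arctan(0.47/33) = 0.82°
∠H(j0.47) = 3.33° + 0.15° − (52.09° + 8.25° + 5.37° + 0.82°) = -63.05°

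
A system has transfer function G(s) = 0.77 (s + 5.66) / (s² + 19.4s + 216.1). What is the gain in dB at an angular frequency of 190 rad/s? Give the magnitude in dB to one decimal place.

-47.8 dB

|j190 + 5.66| = √(190² + 5.66²) = 190.1
|(j190)² + 19.4(j190) + 216.1| = |-35884 + j3686| = 3.607e+04
|G(j190)| = 0.77 × 190.1 / 3.607e+04 = 0.0040575
20 log₁₀(0.0040575) = -47.83 dB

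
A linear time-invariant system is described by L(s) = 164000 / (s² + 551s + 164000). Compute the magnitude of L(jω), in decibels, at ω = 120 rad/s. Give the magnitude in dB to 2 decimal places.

|(j120)² + 551(j120) + 164000| = |1.496e+05 + j66120| = 1.636e+05
|L(j120)| = 164000 / 1.636e+05 = 1.0027
20 log₁₀(1.0027) = 0.023 dB

0.02 dB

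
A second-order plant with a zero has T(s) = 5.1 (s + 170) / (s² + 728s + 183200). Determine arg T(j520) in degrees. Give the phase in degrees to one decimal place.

∠(j520 + 170) = arctan(520/170) = 71.90°
∠[(j520)² + 728(j520) + 183200] = ∠[-87200 + j3.7856e+05] = 102.97°
∠T(j520) = 71.90° − 102.97° = -31.08°

-31.1°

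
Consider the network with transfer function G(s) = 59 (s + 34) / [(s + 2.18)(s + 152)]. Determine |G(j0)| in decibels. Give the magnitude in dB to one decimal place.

G(0) = 59 × 34 / (2.18 × 152) = 6.0538
20 log₁₀(6.0538) = 15.64 dB

15.6 dB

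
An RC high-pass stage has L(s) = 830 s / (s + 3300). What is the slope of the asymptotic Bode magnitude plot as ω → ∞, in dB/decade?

0 dB/decade

With 1 zero and 1 pole, the high-frequency asymptotic slope is 20 × (1 − 1) = 0 dB/decade.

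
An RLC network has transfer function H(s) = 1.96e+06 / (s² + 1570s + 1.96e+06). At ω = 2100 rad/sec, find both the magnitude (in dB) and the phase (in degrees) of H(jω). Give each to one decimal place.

|(j2100)² + 1570(j2100) + 1.96e+06| = |-2.45e+06 + j3.297e+06| = 4.108e+06
|H(j2100)| = 1.96e+06 / 4.108e+06 = 0.47716
20 log₁₀(0.47716) = -6.43 dB
∠[(j2100)² + 1570(j2100) + 1.96e+06] = ∠[-2.45e+06 + j3.297e+06] = 126.62°
∠H(j2100) = −126.62° = -126.62°

|H| = -6.4 dB, ∠H = -126.6°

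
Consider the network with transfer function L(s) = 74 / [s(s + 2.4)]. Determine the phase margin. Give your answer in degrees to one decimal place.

15.9°

Gain crossover: |L(jω)| = 1 at ω ≈ 8.44 rad/sec.
∠L(j8.44) = −90° − arctan(8.44/2.4) ≈ -164.12°
PM = 180° + (-164.12°) = 15.88°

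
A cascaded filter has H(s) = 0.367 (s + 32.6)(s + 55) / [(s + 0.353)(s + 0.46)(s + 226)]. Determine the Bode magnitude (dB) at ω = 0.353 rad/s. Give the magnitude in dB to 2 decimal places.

|j0.353 + 32.6| = √(0.353² + 32.6²) = 32.6
|j0.353 + 55| = √(0.353² + 55²) = 55
|j0.353 + 0.353| = √(0.353² + 0.353²) = 0.4992
|j0.353 + 0.46| = √(0.353² + 0.46²) = 0.5798
|j0.353 + 226| = √(0.353² + 226²) = 226
|H(j0.353)| = 0.367 × 32.6 × 55 / (0.4992 × 0.5798 × 226) = 10.06
20 log₁₀(10.06) = 20.052 dB

20.05 dB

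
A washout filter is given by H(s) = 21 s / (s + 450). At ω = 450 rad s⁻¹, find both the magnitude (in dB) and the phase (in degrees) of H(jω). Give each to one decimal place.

|H| = 23.4 dB, ∠H = 45.0°

|j450| = 450
|j450 + 450| = √(450² + 450²) = 636.4
|H(j450)| = 21 × 450 / 636.4 = 14.849
20 log₁₀(14.849) = 23.43 dB
∠(j450) = 90.00°
∠(j450 + 450) = arctan(450/450) = 45.00°
∠H(j450) = 90.00° − 45.00° = 45.00°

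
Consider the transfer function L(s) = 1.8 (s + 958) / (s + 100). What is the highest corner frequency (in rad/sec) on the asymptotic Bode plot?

958 rad/sec

Break frequencies occur at each pole and zero magnitude: 100 rad/sec, 958 rad/sec.
The highest is 958 rad/sec.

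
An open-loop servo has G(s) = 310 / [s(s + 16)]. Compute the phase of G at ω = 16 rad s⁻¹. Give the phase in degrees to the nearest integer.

∠(j16 + 16) = arctan(16/16) = 45.00°
∠(j16) = 90.00°
∠G(j16) = − (45.00° + 90.00°) = -135.00°

-135 deg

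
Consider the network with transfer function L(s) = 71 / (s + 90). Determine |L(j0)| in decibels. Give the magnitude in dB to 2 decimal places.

L(0) = 71 / 90 = 0.78889
20 log₁₀(0.78889) = -2.060 dB

-2.06 dB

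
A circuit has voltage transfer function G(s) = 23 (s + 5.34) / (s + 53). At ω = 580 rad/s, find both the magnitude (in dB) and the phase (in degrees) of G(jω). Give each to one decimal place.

|G| = 27.2 dB, ∠G = 4.7°

|j580 + 5.34| = √(580² + 5.34²) = 580
|j580 + 53| = √(580² + 53²) = 582.4
|G(j580)| = 23 × 580 / 582.4 = 22.906
20 log₁₀(22.906) = 27.20 dB
∠(j580 + 5.34) = arctan(580/5.34) = 89.47°
∠(j580 + 53) = arctan(580/53) = 84.78°
∠G(j580) = 89.47° − 84.78° = 4.69°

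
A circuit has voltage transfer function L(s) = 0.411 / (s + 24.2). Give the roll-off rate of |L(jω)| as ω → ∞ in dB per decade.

With 0 zeros and 1 pole, the high-frequency asymptotic slope is 20 × (0 − 1) = -20 dB/decade.

-20 dB/decade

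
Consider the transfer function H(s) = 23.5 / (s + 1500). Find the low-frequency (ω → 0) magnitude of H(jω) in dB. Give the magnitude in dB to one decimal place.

-36.1 dB

H(0) = 23.5 / 1500 = 0.015667
20 log₁₀(0.015667) = -36.10 dB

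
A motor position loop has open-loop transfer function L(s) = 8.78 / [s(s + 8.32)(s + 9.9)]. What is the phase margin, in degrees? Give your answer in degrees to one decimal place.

88.6°

Gain crossover: |L(jω)| = 1 at ω ≈ 0.107 rad/s.
∠L(j0.107) = −90° − arctan(0.107/8.32) − arctan(0.107/9.9) ≈ -91.35°
PM = 180° + (-91.35°) = 88.65°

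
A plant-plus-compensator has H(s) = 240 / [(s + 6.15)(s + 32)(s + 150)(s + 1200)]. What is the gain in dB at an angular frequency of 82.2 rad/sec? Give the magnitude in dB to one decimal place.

-135.9 dB

|j82.2 + 6.15| = √(82.2² + 6.15²) = 82.43
|j82.2 + 32| = √(82.2² + 32²) = 88.21
|j82.2 + 150| = √(82.2² + 150²) = 171
|j82.2 + 1200| = √(82.2² + 1200²) = 1203
|H(j82.2)| = 240 / (82.43 × 88.21 × 171 × 1203) = 1.6044e-07
20 log₁₀(1.6044e-07) = -135.89 dB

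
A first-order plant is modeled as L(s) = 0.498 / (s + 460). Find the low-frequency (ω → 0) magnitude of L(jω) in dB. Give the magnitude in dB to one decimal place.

L(0) = 0.498 / 460 = 0.0010826
20 log₁₀(0.0010826) = -59.31 dB

-59.3 dB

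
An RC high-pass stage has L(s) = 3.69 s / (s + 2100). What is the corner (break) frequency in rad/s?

The single real pole at s = −2100 gives a corner at ω = 2100 rad/s.

2100 rad/s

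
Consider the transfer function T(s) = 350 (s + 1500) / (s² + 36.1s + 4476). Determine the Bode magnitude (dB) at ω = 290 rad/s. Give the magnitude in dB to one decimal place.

|j290 + 1500| = √(290² + 1500²) = 1528
|(j290)² + 36.1(j290) + 4476| = |-79624 + j10469| = 8.031e+04
|T(j290)| = 350 × 1528 / 8.031e+04 = 6.6583
20 log₁₀(6.6583) = 16.47 dB

16.5 dB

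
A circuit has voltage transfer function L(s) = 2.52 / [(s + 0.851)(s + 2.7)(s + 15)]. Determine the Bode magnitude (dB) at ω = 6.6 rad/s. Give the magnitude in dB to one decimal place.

|j6.6 + 0.851| = √(6.6² + 0.851²) = 6.655
|j6.6 + 2.7| = √(6.6² + 2.7²) = 7.131
|j6.6 + 15| = √(6.6² + 15²) = 16.39
|L(j6.6)| = 2.52 / (6.655 × 7.131 × 16.39) = 0.0032405
20 log₁₀(0.0032405) = -49.79 dB

-49.8 dB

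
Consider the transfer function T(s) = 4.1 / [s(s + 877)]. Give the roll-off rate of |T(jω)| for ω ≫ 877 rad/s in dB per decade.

With 0 zeros and 2 poles, the high-frequency asymptotic slope is 20 × (0 − 2) = -40 dB/decade.

-40 dB/decade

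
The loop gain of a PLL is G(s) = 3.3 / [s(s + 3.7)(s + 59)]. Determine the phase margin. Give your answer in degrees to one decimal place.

89.8°

Gain crossover: |G(jω)| = 1 at ω ≈ 0.0151 rad/sec.
∠G(j0.0151) = −90° − arctan(0.0151/3.7) − arctan(0.0151/59) ≈ -90.25°
PM = 180° + (-90.25°) = 89.75°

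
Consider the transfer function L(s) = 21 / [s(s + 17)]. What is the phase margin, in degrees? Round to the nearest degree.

86°

Gain crossover: |L(jω)| = 1 at ω ≈ 1.23 rad/sec.
∠L(j1.23) = −90° − arctan(1.23/17) ≈ -94.15°
PM = 180° + (-94.15°) = 85.85°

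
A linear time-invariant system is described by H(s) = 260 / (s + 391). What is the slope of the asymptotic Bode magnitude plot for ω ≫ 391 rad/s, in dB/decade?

-20 dB/decade

With 0 zeros and 1 pole, the high-frequency asymptotic slope is 20 × (0 − 1) = -20 dB/decade.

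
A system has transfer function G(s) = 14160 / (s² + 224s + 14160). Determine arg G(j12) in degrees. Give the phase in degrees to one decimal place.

∠[(j12)² + 224(j12) + 14160] = ∠[14016 + j2688] = 10.86°
∠G(j12) = −10.86° = -10.86°

-10.9°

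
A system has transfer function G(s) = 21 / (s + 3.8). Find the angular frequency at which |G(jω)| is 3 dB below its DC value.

3.8 rad/s

For a single-pole low-pass, the −3 dB point is at the pole: ω = 3.8 rad/s.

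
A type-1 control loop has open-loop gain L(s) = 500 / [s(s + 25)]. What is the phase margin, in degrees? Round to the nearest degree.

Gain crossover: |L(jω)| = 1 at ω ≈ 16.6 rad s⁻¹.
∠L(j16.6) = −90° − arctan(16.6/25) ≈ -123.66°
PM = 180° + (-123.66°) = 56.34°

56°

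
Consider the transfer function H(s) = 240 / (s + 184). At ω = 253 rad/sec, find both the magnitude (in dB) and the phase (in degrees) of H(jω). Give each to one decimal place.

|j253 + 184| = √(253² + 184²) = 312.8
|H(j253)| = 240 / 312.8 = 0.76718
20 log₁₀(0.76718) = -2.30 dB
∠(j253 + 184) = arctan(253/184) = 53.97°
∠H(j253) = −53.97° = -53.97°

|H| = -2.3 dB, ∠H = -54.0°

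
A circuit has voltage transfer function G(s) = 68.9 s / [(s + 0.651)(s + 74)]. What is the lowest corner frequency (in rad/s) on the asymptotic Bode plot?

0.651 rad/s

Break frequencies occur at each pole and zero magnitude: 0.651 rad/s, 74 rad/s.
The lowest is 0.651 rad/s.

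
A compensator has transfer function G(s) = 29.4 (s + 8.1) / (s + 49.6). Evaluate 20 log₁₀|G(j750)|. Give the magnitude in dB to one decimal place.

|j750 + 8.1| = √(750² + 8.1²) = 750
|j750 + 49.6| = √(750² + 49.6²) = 751.6
|G(j750)| = 29.4 × 750 / 751.6 = 29.338
20 log₁₀(29.338) = 29.35 dB

29.3 dB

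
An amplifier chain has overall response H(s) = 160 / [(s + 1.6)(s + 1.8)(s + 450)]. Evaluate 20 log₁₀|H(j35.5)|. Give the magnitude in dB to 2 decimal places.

|j35.5 + 1.6| = √(35.5² + 1.6²) = 35.54
|j35.5 + 1.8| = √(35.5² + 1.8²) = 35.55
|j35.5 + 450| = √(35.5² + 450²) = 451.4
|H(j35.5)| = 160 / (35.54 × 35.55 × 451.4) = 0.00028061
20 log₁₀(0.00028061) = -71.038 dB

-71.04 dB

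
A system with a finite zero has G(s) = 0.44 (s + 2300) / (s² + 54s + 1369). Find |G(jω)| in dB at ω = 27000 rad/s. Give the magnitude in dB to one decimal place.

|j27000 + 2300| = √(27000² + 2300²) = 2.71e+04
|(j27000)² + 54(j27000) + 1369| = |-7.29e+08 + j1.458e+06| = 7.29e+08
|G(j27000)| = 0.44 × 2.71e+04 / 7.29e+08 = 1.6355e-05
20 log₁₀(1.6355e-05) = -95.73 dB

-95.7 dB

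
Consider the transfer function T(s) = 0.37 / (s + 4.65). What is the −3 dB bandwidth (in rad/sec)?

For a single-pole low-pass, the −3 dB point is at the pole: ω = 4.65 rad/sec.

4.65 rad/sec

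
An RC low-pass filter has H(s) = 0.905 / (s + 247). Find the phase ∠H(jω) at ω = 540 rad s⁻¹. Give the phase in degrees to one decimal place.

∠(j540 + 247) = arctan(540/247) = 65.42°
∠H(j540) = −65.42° = -65.42°

-65.4°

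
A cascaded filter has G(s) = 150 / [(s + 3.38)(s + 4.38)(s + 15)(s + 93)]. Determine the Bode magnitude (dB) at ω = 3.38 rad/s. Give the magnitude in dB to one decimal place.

-48.0 dB

|j3.38 + 3.38| = √(3.38² + 3.38²) = 4.78
|j3.38 + 4.38| = √(3.38² + 4.38²) = 5.533
|j3.38 + 15| = √(3.38² + 15²) = 15.38
|j3.38 + 93| = √(3.38² + 93²) = 93.06
|G(j3.38)| = 150 / (4.78 × 5.533 × 15.38 × 93.06) = 0.0039639
20 log₁₀(0.0039639) = -48.04 dB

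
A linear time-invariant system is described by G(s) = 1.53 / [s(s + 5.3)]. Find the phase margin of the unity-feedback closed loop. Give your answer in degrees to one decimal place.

86.9°

Gain crossover: |G(jω)| = 1 at ω ≈ 0.288 rad s⁻¹.
∠G(j0.288) = −90° − arctan(0.288/5.3) ≈ -93.11°
PM = 180° + (-93.11°) = 86.89°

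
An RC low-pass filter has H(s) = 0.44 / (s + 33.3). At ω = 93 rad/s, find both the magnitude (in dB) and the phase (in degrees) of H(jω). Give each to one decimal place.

|H| = -47.0 dB, ∠H = -70.3°

|j93 + 33.3| = √(93² + 33.3²) = 98.78
|H(j93)| = 0.44 / 98.78 = 0.0044543
20 log₁₀(0.0044543) = -47.02 dB
∠(j93 + 33.3) = arctan(93/33.3) = 70.30°
∠H(j93) = −70.30° = -70.30°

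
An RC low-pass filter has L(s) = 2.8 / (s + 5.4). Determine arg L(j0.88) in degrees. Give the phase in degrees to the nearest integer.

∠(j0.88 + 5.4) = arctan(0.88/5.4) = 9.26°
∠L(j0.88) = −9.26° = -9.26°

-9°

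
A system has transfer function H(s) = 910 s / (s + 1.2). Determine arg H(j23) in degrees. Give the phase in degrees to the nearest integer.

∠(j23) = 90.00°
∠(j23 + 1.2) = arctan(23/1.2) = 87.01°
∠H(j23) = 90.00° − 87.01° = 2.99°

3°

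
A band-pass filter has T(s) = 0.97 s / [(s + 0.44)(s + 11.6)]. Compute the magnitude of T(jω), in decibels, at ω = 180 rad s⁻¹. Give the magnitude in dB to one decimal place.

-45.4 dB

|j180| = 180
|j180 + 0.44| = √(180² + 0.44²) = 180
|j180 + 11.6| = √(180² + 11.6²) = 180.4
|T(j180)| = 0.97 × 180 / (180 × 180.4) = 0.0053777
20 log₁₀(0.0053777) = -45.39 dB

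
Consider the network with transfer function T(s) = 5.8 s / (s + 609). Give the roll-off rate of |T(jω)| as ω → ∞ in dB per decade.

With 1 zero and 1 pole, the high-frequency asymptotic slope is 20 × (1 − 1) = 0 dB/decade.

0 dB/decade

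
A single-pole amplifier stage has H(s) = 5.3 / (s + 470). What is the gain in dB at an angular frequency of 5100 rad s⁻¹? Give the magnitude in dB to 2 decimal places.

|j5100 + 470| = √(5100² + 470²) = 5122
|H(j5100)| = 5.3 / 5122 = 0.0010348
20 log₁₀(0.0010348) = -59.703 dB

-59.70 dB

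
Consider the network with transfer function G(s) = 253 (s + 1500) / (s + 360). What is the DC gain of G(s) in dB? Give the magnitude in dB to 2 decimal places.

60.46 dB

G(0) = 253 × 1500 / 360 = 1054.2
20 log₁₀(1054.2) = 60.458 dB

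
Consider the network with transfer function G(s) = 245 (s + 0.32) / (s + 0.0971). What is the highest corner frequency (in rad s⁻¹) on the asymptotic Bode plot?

Break frequencies occur at each pole and zero magnitude: 0.0971 rad s⁻¹, 0.32 rad s⁻¹.
The highest is 0.32 rad s⁻¹.

0.32 rad s⁻¹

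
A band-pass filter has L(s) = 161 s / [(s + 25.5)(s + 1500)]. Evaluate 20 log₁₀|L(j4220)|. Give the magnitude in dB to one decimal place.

|j4220| = 4220
|j4220 + 25.5| = √(4220² + 25.5²) = 4220
|j4220 + 1500| = √(4220² + 1500²) = 4479
|L(j4220)| = 161 × 4220 / (4220 × 4479) = 0.035948
20 log₁₀(0.035948) = -28.89 dB

-28.9 dB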